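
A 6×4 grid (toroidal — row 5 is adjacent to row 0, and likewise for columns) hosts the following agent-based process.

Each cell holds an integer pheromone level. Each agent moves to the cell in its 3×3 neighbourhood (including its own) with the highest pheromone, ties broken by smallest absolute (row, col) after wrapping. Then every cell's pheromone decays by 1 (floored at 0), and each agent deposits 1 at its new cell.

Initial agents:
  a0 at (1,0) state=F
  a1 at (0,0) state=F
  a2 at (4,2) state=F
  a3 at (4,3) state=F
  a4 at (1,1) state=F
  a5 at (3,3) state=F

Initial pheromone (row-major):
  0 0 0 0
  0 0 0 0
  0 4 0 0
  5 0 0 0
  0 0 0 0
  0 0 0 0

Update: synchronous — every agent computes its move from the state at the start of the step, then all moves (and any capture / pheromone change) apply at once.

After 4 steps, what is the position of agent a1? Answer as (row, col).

t=1: a0@(2,1) a1@(0,0) a2@(3,1) a3@(3,0) a4@(2,1) a5@(3,0) | pheromone: 1 0 0 0 / 0 0 0 0 / 0 5 0 0 / 6 1 0 0 / 0 0 0 0 / 0 0 0 0
t=2: a0@(3,0) a1@(0,0) a2@(3,0) a3@(3,0) a4@(3,0) a5@(3,0) | pheromone: 1 0 0 0 / 0 0 0 0 / 0 4 0 0 / 10 0 0 0 / 0 0 0 0 / 0 0 0 0
t=3: a0@(3,0) a1@(0,0) a2@(3,0) a3@(3,0) a4@(3,0) a5@(3,0) | pheromone: 1 0 0 0 / 0 0 0 0 / 0 3 0 0 / 14 0 0 0 / 0 0 0 0 / 0 0 0 0
t=4: a0@(3,0) a1@(0,0) a2@(3,0) a3@(3,0) a4@(3,0) a5@(3,0) | pheromone: 1 0 0 0 / 0 0 0 0 / 0 2 0 0 / 18 0 0 0 / 0 0 0 0 / 0 0 0 0

(0, 0)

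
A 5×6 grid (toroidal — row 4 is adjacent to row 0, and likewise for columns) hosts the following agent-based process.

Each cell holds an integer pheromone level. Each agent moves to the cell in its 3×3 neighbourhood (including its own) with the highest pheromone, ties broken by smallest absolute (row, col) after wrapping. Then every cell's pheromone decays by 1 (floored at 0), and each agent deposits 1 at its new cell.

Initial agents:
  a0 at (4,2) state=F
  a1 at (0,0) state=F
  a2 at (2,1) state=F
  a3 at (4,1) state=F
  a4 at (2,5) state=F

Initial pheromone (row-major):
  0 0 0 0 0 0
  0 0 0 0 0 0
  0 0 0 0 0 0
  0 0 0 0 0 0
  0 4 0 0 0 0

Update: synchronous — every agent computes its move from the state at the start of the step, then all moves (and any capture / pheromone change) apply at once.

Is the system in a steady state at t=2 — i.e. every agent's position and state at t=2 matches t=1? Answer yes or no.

yes

t=1: a0@(4,1) a1@(4,1) a2@(1,0) a3@(4,1) a4@(1,0) | pheromone: 0 0 0 0 0 0 / 2 0 0 0 0 0 / 0 0 0 0 0 0 / 0 0 0 0 0 0 / 0 6 0 0 0 0
t=2: a0@(4,1) a1@(4,1) a2@(1,0) a3@(4,1) a4@(1,0) | pheromone: 0 0 0 0 0 0 / 3 0 0 0 0 0 / 0 0 0 0 0 0 / 0 0 0 0 0 0 / 0 8 0 0 0 0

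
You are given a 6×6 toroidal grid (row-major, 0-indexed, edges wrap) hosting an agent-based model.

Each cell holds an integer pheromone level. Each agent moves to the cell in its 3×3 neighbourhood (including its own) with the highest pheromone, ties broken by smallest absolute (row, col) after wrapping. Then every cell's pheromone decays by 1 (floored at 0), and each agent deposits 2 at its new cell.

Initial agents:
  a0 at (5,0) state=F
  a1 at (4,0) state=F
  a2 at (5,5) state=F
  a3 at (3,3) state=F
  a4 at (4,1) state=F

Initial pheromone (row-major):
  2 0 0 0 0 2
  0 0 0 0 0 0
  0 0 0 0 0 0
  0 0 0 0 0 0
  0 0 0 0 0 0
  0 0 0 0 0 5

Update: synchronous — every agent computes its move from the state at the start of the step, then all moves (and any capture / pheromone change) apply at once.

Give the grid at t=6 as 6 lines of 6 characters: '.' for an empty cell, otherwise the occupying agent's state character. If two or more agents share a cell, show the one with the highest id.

t=1: a0@(5,5) a1@(5,5) a2@(5,5) a3@(2,2) a4@(3,0) | pheromone: 1 0 0 0 0 1 / 0 0 0 0 0 0 / 0 0 2 0 0 0 / 2 0 0 0 0 0 / 0 0 0 0 0 0 / 0 0 0 0 0 10
t=2: a0@(5,5) a1@(5,5) a2@(5,5) a3@(2,2) a4@(3,0) | pheromone: 0 0 0 0 0 0 / 0 0 0 0 0 0 / 0 0 3 0 0 0 / 3 0 0 0 0 0 / 0 0 0 0 0 0 / 0 0 0 0 0 15
t=3: a0@(5,5) a1@(5,5) a2@(5,5) a3@(2,2) a4@(3,0) | pheromone: 0 0 0 0 0 0 / 0 0 0 0 0 0 / 0 0 4 0 0 0 / 4 0 0 0 0 0 / 0 0 0 0 0 0 / 0 0 0 0 0 20
t=4: a0@(5,5) a1@(5,5) a2@(5,5) a3@(2,2) a4@(3,0) | pheromone: 0 0 0 0 0 0 / 0 0 0 0 0 0 / 0 0 5 0 0 0 / 5 0 0 0 0 0 / 0 0 0 0 0 0 / 0 0 0 0 0 25
t=5: a0@(5,5) a1@(5,5) a2@(5,5) a3@(2,2) a4@(3,0) | pheromone: 0 0 0 0 0 0 / 0 0 0 0 0 0 / 0 0 6 0 0 0 / 6 0 0 0 0 0 / 0 0 0 0 0 0 / 0 0 0 0 0 30
t=6: a0@(5,5) a1@(5,5) a2@(5,5) a3@(2,2) a4@(3,0) | pheromone: 0 0 0 0 0 0 / 0 0 0 0 0 0 / 0 0 7 0 0 0 / 7 0 0 0 0 0 / 0 0 0 0 0 0 / 0 0 0 0 0 35

......
......
..F...
F.....
......
.....F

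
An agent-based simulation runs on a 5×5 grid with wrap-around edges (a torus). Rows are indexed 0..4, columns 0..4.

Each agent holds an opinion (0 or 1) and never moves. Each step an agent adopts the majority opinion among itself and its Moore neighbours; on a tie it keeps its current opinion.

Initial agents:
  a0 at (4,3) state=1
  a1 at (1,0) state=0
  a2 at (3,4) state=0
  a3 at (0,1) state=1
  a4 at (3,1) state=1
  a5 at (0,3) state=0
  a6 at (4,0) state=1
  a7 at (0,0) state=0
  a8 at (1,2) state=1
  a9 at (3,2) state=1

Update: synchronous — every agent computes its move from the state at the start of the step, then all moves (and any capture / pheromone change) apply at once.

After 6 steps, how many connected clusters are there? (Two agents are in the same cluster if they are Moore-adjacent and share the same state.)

t=1: a0@(4,3):1 a1@(1,0):0 a2@(3,4):1 a3@(0,1):1 a4@(3,1):1 a5@(0,3):1 a6@(4,0):1 a7@(0,0):0 a8@(1,2):1 a9@(3,2):1
t=2: (unchanged — steady state)

2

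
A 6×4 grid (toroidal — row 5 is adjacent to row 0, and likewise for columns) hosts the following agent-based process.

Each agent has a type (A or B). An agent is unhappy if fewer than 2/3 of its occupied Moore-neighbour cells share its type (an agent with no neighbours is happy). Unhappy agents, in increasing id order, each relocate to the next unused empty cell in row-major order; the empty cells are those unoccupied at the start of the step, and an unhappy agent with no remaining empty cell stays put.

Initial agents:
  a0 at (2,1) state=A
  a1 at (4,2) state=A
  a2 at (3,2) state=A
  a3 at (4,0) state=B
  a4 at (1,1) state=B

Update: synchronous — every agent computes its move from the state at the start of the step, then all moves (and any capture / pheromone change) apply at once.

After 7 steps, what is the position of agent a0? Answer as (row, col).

(0, 0)

t=1: a0@(0,0):A a1@(4,2):A a2@(3,2):A a3@(4,0):B a4@(0,1):B
t=2: a0@(0,2):A a1@(4,2):A a2@(3,2):A a3@(4,0):B a4@(0,3):B
t=3: a0@(0,0):A a1@(4,2):A a2@(3,2):A a3@(4,0):B a4@(0,1):B
t=4: a0@(0,2):A a1@(4,2):A a2@(3,2):A a3@(4,0):B a4@(0,3):B
t=5: a0@(0,0):A a1@(4,2):A a2@(3,2):A a3@(4,0):B a4@(0,1):B
t=6: a0@(0,2):A a1@(4,2):A a2@(3,2):A a3@(4,0):B a4@(0,3):B
t=7: a0@(0,0):A a1@(4,2):A a2@(3,2):A a3@(4,0):B a4@(0,1):B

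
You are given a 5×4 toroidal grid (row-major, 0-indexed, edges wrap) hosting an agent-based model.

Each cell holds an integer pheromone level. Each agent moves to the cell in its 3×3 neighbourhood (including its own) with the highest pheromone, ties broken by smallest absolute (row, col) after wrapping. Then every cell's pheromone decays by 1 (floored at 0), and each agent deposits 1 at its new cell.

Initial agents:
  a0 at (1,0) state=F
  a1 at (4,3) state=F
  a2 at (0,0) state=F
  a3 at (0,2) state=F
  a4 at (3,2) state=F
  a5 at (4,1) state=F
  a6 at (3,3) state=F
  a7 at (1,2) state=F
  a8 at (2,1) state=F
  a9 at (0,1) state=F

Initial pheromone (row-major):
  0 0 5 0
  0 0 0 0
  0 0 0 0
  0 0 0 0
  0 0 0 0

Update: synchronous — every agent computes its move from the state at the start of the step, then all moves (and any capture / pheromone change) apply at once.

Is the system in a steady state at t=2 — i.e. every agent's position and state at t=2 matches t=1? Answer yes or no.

no

t=1: a0@(0,0) a1@(0,2) a2@(0,0) a3@(0,2) a4@(2,1) a5@(0,2) a6@(2,0) a7@(0,2) a8@(1,0) a9@(0,2) | pheromone: 2 0 9 0 / 1 0 0 0 / 1 1 0 0 / 0 0 0 0 / 0 0 0 0
t=2: a0@(0,0) a1@(0,2) a2@(0,0) a3@(0,2) a4@(1,0) a5@(0,2) a6@(1,0) a7@(0,2) a8@(0,0) a9@(0,2) | pheromone: 4 0 13 0 / 2 0 0 0 / 0 0 0 0 / 0 0 0 0 / 0 0 0 0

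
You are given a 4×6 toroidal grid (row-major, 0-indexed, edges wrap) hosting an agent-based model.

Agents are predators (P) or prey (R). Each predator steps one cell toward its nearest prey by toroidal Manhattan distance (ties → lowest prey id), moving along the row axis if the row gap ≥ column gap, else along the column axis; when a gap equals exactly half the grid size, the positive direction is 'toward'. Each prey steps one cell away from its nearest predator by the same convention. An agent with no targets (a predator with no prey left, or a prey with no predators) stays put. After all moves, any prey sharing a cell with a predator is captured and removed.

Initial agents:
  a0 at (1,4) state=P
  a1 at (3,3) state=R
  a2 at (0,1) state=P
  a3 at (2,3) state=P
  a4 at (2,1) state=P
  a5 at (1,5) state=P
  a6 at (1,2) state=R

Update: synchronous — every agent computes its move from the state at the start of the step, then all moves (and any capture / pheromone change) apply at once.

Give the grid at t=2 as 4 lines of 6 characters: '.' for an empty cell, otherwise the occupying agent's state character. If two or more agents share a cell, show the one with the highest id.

t=1: a0@(1,3):P a1@(0,3):R a2@(1,1):P a3@(3,3):P a4@(1,1):P a5@(1,0):P
t=2: a0@(0,3):P a1@(3,3):R a2@(1,2):P a3@(0,3):P a4@(1,2):P a5@(1,1):P

...P..
.PP...
......
...R..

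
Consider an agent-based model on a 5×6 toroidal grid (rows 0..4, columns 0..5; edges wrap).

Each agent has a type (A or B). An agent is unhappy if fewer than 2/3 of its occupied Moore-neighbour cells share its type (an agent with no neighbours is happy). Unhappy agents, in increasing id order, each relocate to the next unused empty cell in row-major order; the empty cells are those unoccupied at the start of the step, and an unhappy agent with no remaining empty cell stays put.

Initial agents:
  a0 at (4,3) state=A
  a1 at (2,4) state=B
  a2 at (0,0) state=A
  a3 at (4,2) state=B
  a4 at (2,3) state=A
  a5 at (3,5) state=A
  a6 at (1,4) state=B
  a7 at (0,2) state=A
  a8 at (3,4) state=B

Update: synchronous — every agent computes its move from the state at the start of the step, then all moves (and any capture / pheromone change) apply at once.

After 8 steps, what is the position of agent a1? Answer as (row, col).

(0, 3)

t=1: a0@(0,1):A a1@(0,3):B a2@(0,0):A a3@(0,4):B a4@(0,5):A a5@(1,0):A a6@(1,1):B a7@(1,2):A a8@(1,3):B
t=2: a0@(0,1):A a1@(0,3):B a2@(0,0):A a3@(0,4):B a4@(0,5):A a5@(1,0):A a6@(0,2):B a7@(1,4):A a8@(1,3):B
t=3: a0@(0,1):A a1@(0,3):B a2@(0,0):A a3@(1,1):B a4@(0,5):A a5@(1,0):A a6@(0,2):B a7@(1,2):A a8@(1,3):B
t=4: a0@(0,4):A a1@(0,3):B a2@(0,0):A a3@(1,4):B a4@(0,5):A a5@(1,0):A a6@(1,5):B a7@(2,0):A a8@(1,3):B
t=5: a0@(0,1):A a1@(0,3):B a2@(0,0):A a3@(0,2):B a4@(1,1):A a5@(1,0):A a6@(1,2):B a7@(2,1):A a8@(1,3):B
t=6: a0@(0,4):A a1@(0,3):B a2@(0,0):A a3@(0,5):B a4@(1,1):A a5@(1,0):A a6@(1,4):B a7@(2,1):A a8@(1,3):B
t=7: a0@(0,1):A a1@(0,3):B a2@(0,0):A a3@(0,2):B a4@(1,1):A a5@(1,0):A a6@(1,4):B a7@(2,1):A a8@(1,3):B
t=8: a0@(0,1):A a1@(0,3):B a2@(0,0):A a3@(0,4):B a4@(1,1):A a5@(1,0):A a6@(1,4):B a7@(2,1):A a8@(1,3):B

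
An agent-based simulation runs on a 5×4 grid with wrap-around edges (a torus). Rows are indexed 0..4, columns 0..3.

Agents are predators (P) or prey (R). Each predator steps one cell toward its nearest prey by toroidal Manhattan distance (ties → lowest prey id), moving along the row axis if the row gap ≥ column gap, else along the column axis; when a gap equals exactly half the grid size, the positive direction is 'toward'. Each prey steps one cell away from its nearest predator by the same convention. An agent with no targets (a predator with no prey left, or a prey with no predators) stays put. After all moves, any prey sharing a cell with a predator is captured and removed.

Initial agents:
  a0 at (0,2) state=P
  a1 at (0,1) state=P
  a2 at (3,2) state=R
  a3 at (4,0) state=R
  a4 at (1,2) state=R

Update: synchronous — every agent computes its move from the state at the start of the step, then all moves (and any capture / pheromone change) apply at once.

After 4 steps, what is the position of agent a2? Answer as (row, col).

(0, 2)

t=1: a0@(1,2):P a1@(4,1):P a2@(2,2):R a3@(3,0):R a4@(2,2):R
t=2: a0@(2,2):P a1@(3,1):P a2@(3,2):R a3@(2,0):R a4@(3,2):R
t=3: a0@(3,2):P a1@(3,2):P a2@(4,2):R a3@(2,3):R a4@(4,2):R
t=4: a0@(4,2):P a1@(4,2):P a2@(0,2):R a3@(1,3):R a4@(0,2):R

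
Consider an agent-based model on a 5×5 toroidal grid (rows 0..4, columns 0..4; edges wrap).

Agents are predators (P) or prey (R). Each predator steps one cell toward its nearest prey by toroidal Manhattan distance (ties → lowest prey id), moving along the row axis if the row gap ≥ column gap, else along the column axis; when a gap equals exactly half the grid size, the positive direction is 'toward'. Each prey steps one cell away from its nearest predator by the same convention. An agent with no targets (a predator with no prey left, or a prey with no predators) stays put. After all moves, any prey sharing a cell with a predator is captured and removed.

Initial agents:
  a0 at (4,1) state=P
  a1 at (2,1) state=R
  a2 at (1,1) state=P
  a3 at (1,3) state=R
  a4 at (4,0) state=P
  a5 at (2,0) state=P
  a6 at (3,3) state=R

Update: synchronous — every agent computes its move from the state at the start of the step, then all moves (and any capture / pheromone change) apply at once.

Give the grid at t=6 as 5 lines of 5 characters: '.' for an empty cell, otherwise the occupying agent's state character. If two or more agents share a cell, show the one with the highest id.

t=1: a0@(3,1):P a2@(2,1):P a3@(1,4):R a4@(3,0):P a5@(2,1):P a6@(3,4):R
t=2: a0@(3,0):P a2@(2,0):P a3@(1,3):R a4@(3,4):P a5@(2,0):P a6@(3,3):R
t=3: a0@(3,4):P a2@(2,4):P a3@(1,2):R a4@(3,3):P a5@(2,4):P a6@(3,2):R
t=4: a0@(3,3):P a2@(2,3):P a3@(1,1):R a4@(3,2):P a5@(2,3):P a6@(3,1):R
t=5: a0@(3,2):P a2@(2,2):P a3@(1,0):R a4@(3,1):P a5@(2,2):P a6@(3,0):R
t=6: a0@(3,1):P a2@(2,1):P a3@(1,4):R a4@(3,0):P a5@(2,1):P a6@(3,4):R

.....
....R
.P...
PP..R
.....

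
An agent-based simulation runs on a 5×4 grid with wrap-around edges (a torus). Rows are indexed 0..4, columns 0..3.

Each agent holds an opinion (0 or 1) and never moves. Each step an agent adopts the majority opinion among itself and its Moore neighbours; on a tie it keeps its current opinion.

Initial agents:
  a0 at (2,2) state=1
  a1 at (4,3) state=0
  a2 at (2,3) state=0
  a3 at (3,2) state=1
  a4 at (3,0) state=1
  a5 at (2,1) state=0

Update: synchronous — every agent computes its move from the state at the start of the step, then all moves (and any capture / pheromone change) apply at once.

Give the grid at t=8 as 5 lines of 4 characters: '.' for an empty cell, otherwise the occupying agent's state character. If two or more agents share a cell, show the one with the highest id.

t=1: a0@(2,2):1 a1@(4,3):1 a2@(2,3):1 a3@(3,2):0 a4@(3,0):0 a5@(2,1):1
t=2: a0@(2,2):1 a1@(4,3):0 a2@(2,3):1 a3@(3,2):1 a4@(3,0):1 a5@(2,1):1
t=3: a0@(2,2):1 a1@(4,3):1 a2@(2,3):1 a3@(3,2):1 a4@(3,0):1 a5@(2,1):1
t=4: (unchanged — steady state)

....
....
.111
1.1.
...1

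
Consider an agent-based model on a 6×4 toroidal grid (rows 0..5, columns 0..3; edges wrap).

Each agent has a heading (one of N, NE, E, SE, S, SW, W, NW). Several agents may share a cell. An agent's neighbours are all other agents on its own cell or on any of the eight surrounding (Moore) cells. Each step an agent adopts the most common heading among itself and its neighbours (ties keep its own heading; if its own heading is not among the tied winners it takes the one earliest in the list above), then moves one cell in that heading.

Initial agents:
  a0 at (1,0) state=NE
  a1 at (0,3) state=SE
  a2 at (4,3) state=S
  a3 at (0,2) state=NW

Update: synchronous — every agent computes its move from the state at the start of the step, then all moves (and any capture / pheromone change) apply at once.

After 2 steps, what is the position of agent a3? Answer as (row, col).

t=1: a0@(0,1):NE a1@(1,0):SE a2@(5,3):S a3@(5,1):NW
t=2: a0@(5,2):NE a1@(2,1):SE a2@(0,3):S a3@(4,0):NW

(4, 0)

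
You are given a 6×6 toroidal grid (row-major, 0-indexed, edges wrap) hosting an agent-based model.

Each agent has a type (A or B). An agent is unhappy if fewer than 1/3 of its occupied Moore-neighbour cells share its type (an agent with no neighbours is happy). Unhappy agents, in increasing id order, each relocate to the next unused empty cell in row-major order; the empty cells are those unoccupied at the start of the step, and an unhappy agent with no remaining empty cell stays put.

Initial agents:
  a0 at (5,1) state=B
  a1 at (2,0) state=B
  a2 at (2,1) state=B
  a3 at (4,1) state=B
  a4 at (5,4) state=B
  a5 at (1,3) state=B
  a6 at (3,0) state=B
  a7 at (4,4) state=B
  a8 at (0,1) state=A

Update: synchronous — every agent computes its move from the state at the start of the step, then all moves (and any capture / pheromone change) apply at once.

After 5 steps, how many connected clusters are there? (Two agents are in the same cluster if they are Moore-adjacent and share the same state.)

4

t=1: a0@(5,1):B a1@(2,0):B a2@(2,1):B a3@(4,1):B a4@(5,4):B a5@(1,3):B a6@(3,0):B a7@(4,4):B a8@(0,0):A
t=2: a0@(5,1):B a1@(2,0):B a2@(2,1):B a3@(4,1):B a4@(5,4):B a5@(1,3):B a6@(3,0):B a7@(4,4):B a8@(0,1):A
t=3: a0@(5,1):B a1@(2,0):B a2@(2,1):B a3@(4,1):B a4@(5,4):B a5@(1,3):B a6@(3,0):B a7@(4,4):B a8@(0,0):A
t=4: a0@(5,1):B a1@(2,0):B a2@(2,1):B a3@(4,1):B a4@(5,4):B a5@(1,3):B a6@(3,0):B a7@(4,4):B a8@(0,1):A
t=5: a0@(5,1):B a1@(2,0):B a2@(2,1):B a3@(4,1):B a4@(5,4):B a5@(1,3):B a6@(3,0):B a7@(4,4):B a8@(0,0):A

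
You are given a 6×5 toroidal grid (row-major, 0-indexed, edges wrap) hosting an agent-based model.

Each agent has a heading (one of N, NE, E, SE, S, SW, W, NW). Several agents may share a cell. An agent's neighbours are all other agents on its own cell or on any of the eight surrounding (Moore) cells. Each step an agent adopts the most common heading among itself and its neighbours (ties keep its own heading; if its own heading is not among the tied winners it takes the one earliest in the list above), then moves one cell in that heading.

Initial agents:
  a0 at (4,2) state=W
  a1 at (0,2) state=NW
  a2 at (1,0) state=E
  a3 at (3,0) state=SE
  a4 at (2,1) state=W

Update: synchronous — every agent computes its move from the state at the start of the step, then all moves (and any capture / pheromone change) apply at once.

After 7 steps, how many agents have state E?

1

t=1: a0@(4,1):W a1@(5,1):NW a2@(1,1):E a3@(4,1):SE a4@(2,0):W
t=2: a0@(4,0):W a1@(4,0):NW a2@(1,2):E a3@(5,2):SE a4@(2,4):W
t=3: a0@(4,4):W a1@(3,4):NW a2@(1,3):E a3@(0,3):SE a4@(2,3):W
t=4: a0@(4,3):W a1@(3,3):W a2@(1,4):E a3@(1,4):SE a4@(2,2):W
t=5: a0@(4,2):W a1@(3,2):W a2@(1,0):E a3@(2,0):SE a4@(2,1):W
t=6: a0@(4,1):W a1@(3,1):W a2@(1,1):E a3@(3,1):SE a4@(2,0):W
t=7: a0@(4,0):W a1@(3,0):W a2@(1,2):E a3@(3,0):W a4@(2,4):W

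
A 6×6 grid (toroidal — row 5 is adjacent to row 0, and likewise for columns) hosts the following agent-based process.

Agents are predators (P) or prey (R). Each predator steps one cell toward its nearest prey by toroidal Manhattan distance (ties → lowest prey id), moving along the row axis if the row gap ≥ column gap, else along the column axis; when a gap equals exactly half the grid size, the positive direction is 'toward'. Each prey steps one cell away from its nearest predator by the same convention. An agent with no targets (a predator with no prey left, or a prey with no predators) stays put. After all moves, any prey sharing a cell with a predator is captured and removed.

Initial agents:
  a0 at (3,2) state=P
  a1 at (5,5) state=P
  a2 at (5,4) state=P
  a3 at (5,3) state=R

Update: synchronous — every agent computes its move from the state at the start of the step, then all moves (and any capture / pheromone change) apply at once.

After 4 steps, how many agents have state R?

t=1: a0@(4,2):P a1@(5,4):P a2@(5,3):P a3@(5,2):R
t=2: a0@(5,2):P a1@(5,3):P a2@(5,2):P a3@(0,2):R
t=3: a0@(0,2):P a1@(0,3):P a2@(0,2):P a3@(1,2):R
t=4: a0@(1,2):P a1@(1,3):P a2@(1,2):P a3@(2,2):R

1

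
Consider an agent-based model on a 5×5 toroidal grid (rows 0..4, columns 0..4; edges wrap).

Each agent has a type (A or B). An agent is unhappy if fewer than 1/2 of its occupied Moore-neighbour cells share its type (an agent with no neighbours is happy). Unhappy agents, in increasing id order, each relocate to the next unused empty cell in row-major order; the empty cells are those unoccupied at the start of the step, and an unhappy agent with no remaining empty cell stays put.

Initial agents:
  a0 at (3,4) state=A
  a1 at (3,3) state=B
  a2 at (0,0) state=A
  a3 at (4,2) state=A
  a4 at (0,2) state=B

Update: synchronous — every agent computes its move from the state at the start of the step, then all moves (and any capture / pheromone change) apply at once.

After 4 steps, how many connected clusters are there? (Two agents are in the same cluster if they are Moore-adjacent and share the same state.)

2

t=1: a0@(0,1):A a1@(0,3):B a2@(0,0):A a3@(0,4):A a4@(1,0):B
t=2: a0@(0,1):A a1@(0,2):B a2@(0,0):A a3@(1,1):A a4@(1,2):B
t=3: a0@(0,1):A a1@(0,3):B a2@(0,0):A a3@(1,1):A a4@(0,4):B
t=4: (unchanged — steady state)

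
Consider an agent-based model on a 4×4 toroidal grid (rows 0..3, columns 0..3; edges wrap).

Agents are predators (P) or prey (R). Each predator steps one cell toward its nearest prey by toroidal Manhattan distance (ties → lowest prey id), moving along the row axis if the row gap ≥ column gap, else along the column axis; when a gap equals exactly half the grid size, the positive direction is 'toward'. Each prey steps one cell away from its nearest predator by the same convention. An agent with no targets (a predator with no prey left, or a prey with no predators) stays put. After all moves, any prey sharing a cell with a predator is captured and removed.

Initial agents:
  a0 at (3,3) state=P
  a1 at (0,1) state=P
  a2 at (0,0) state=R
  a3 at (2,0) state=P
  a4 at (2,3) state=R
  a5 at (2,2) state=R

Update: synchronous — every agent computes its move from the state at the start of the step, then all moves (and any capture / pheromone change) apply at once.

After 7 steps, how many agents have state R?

t=1: a0@(2,3):P a1@(0,0):P a2@(0,3):R a3@(2,3):P a4@(1,3):R a5@(1,2):R
t=2: a0@(1,3):P a1@(0,3):P a2@(0,2):R a3@(1,3):P a5@(0,2):R
t=3: a0@(0,3):P a1@(0,2):P a2@(0,1):R a3@(0,3):P a5@(0,1):R
t=4: a0@(0,0):P a1@(0,1):P a3@(0,0):P
t=5: (unchanged — steady state)

0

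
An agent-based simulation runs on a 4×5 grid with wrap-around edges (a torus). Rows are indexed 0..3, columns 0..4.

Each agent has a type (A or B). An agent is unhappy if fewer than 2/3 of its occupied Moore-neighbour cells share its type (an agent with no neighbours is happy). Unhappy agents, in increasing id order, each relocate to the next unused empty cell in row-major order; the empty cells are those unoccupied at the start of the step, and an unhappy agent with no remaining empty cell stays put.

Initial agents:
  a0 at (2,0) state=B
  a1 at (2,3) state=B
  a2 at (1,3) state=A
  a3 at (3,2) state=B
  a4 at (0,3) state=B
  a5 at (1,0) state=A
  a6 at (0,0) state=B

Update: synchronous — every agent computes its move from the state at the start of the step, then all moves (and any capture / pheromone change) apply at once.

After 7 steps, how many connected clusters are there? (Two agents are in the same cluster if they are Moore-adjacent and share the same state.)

t=1: a0@(0,1):B a1@(0,2):B a2@(0,4):A a3@(3,2):B a4@(1,1):B a5@(1,2):A a6@(1,4):B
t=2: a0@(0,1):B a1@(0,2):B a2@(0,0):A a3@(3,2):B a4@(1,1):B a5@(0,3):A a6@(1,0):B
t=3: a0@(0,1):B a1@(0,2):B a2@(0,4):A a3@(3,2):B a4@(1,1):B a5@(1,2):A a6@(1,0):B
t=4: a0@(0,1):B a1@(0,2):B a2@(0,0):A a3@(3,2):B a4@(1,1):B a5@(0,3):A a6@(1,0):B
t=5: a0@(0,1):B a1@(0,2):B a2@(0,4):A a3@(3,2):B a4@(1,1):B a5@(1,2):A a6@(1,0):B
t=6: a0@(0,1):B a1@(0,2):B a2@(0,0):A a3@(3,2):B a4@(1,1):B a5@(0,3):A a6@(1,0):B
t=7: a0@(0,1):B a1@(0,2):B a2@(0,4):A a3@(3,2):B a4@(1,1):B a5@(1,2):A a6@(1,0):B

3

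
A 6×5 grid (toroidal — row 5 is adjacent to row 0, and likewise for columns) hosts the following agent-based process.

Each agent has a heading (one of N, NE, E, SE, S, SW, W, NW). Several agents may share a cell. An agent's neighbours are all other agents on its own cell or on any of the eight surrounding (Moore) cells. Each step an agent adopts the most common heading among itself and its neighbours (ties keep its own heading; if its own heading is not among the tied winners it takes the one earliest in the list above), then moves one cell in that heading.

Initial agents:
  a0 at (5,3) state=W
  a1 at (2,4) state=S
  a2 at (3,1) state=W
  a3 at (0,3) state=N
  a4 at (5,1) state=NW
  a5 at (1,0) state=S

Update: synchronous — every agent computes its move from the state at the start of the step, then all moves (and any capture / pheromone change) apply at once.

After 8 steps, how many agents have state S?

6

t=1: a0@(5,2):W a1@(3,4):S a2@(3,0):W a3@(5,3):N a4@(4,0):NW a5@(2,0):S
t=2: a0@(5,1):W a1@(4,4):S a2@(4,0):S a3@(4,3):N a4@(3,4):NW a5@(3,0):S
t=3: a0@(5,0):W a1@(5,4):S a2@(5,0):S a3@(3,3):N a4@(4,4):S a5@(4,0):S
t=4: a0@(0,0):S a1@(0,4):S a2@(0,0):S a3@(2,3):N a4@(5,4):S a5@(5,0):S
t=5: a0@(1,0):S a1@(1,4):S a2@(1,0):S a3@(1,3):N a4@(0,4):S a5@(0,0):S
t=6: a0@(2,0):S a1@(2,4):S a2@(2,0):S a3@(2,3):S a4@(1,4):S a5@(1,0):S
t=7: a0@(3,0):S a1@(3,4):S a2@(3,0):S a3@(3,3):S a4@(2,4):S a5@(2,0):S
t=8: a0@(4,0):S a1@(4,4):S a2@(4,0):S a3@(4,3):S a4@(3,4):S a5@(3,0):S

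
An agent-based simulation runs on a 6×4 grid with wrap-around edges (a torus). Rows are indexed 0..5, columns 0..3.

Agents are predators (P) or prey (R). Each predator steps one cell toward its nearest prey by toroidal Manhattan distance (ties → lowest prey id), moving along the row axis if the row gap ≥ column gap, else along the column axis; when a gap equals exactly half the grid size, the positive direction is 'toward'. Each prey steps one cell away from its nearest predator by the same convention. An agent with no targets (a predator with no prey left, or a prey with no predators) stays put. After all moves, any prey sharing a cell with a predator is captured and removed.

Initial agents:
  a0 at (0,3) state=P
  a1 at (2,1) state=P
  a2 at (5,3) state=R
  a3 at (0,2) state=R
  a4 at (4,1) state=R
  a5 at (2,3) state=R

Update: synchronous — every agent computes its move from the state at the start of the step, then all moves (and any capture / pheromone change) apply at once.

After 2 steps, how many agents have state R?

t=1: a0@(5,3):P a1@(3,1):P a2@(4,3):R a3@(0,1):R a4@(5,1):R a5@(3,3):R
t=2: a0@(4,3):P a1@(4,1):P a2@(3,3):R a3@(0,0):R a4@(5,0):R a5@(2,3):R

4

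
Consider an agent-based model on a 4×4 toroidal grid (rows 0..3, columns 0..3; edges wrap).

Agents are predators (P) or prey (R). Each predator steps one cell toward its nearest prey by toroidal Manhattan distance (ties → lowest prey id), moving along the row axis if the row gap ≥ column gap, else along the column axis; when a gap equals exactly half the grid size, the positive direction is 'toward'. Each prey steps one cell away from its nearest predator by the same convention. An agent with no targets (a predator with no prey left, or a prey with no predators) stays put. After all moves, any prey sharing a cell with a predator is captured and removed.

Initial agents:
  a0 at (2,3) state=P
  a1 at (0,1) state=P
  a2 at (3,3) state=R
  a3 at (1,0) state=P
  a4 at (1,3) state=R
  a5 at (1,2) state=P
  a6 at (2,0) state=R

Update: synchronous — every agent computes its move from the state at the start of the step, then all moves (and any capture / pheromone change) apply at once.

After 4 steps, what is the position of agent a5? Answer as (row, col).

t=1: a0@(3,3):P a1@(0,2):P a2@(0,3):R a3@(1,3):P a4@(0,3):R a5@(1,3):P a6@(2,1):R
t=2: a0@(0,3):P a1@(0,3):P a2@(1,3):R a3@(0,3):P a4@(1,3):R a5@(0,3):P a6@(2,0):R
t=3: a0@(1,3):P a1@(1,3):P a2@(2,3):R a3@(1,3):P a4@(2,3):R a5@(1,3):P a6@(1,0):R
t=4: a0@(2,3):P a1@(2,3):P a2@(3,3):R a3@(2,3):P a4@(3,3):R a5@(2,3):P a6@(1,1):R

(2, 3)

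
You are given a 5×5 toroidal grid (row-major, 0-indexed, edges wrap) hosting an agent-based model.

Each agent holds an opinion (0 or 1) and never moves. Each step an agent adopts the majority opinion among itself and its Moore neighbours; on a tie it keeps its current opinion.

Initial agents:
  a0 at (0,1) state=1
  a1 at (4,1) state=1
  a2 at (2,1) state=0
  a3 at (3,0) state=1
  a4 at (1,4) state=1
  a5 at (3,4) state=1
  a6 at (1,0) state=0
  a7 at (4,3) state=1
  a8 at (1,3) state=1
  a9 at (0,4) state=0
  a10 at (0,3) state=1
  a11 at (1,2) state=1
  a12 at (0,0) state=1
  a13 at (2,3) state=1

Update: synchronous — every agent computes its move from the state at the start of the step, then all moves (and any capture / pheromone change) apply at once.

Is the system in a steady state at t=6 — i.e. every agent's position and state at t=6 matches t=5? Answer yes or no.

yes

t=1: a0@(0,1):1 a1@(4,1):1 a2@(2,1):0 a3@(3,0):1 a4@(1,4):1 a5@(3,4):1 a6@(1,0):0 a7@(4,3):1 a8@(1,3):1 a9@(0,4):1 a10@(0,3):1 a11@(1,2):1 a12@(0,0):1 a13@(2,3):1
t=2: a0@(0,1):1 a1@(4,1):1 a2@(2,1):0 a3@(3,0):1 a4@(1,4):1 a5@(3,4):1 a6@(1,0):1 a7@(4,3):1 a8@(1,3):1 a9@(0,4):1 a10@(0,3):1 a11@(1,2):1 a12@(0,0):1 a13@(2,3):1
t=3: a0@(0,1):1 a1@(4,1):1 a2@(2,1):1 a3@(3,0):1 a4@(1,4):1 a5@(3,4):1 a6@(1,0):1 a7@(4,3):1 a8@(1,3):1 a9@(0,4):1 a10@(0,3):1 a11@(1,2):1 a12@(0,0):1 a13@(2,3):1
t=4: (unchanged — steady state)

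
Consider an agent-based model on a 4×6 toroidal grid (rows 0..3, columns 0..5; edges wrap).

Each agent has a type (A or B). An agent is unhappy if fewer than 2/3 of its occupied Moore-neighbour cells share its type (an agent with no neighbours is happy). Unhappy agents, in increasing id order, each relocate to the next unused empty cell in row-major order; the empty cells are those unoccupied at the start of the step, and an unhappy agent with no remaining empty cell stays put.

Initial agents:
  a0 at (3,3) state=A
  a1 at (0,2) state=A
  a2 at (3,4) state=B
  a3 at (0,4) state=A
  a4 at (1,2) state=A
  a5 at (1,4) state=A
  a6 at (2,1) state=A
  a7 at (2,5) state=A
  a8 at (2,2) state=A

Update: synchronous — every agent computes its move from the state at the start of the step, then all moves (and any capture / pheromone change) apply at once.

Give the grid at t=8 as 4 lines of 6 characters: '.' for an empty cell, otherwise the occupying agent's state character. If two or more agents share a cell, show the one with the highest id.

t=1: a0@(3,3):A a1@(0,2):A a2@(0,0):B a3@(0,4):A a4@(1,2):A a5@(1,4):A a6@(2,1):A a7@(0,1):A a8@(2,2):A
t=2: a0@(3,3):A a1@(0,2):A a2@(0,3):B a3@(0,4):A a4@(1,2):A a5@(1,4):A a6@(2,1):A a7@(0,1):A a8@(2,2):A
t=3: a0@(3,3):A a1@(0,2):A a2@(0,0):B a3@(0,4):A a4@(1,2):A a5@(0,5):A a6@(2,1):A a7@(0,1):A a8@(2,2):A
t=4: a0@(3,3):A a1@(0,2):A a2@(0,3):B a3@(0,4):A a4@(1,2):A a5@(1,0):A a6@(2,1):A a7@(0,1):A a8@(2,2):A
t=5: a0@(3,3):A a1@(0,2):A a2@(0,0):B a3@(0,5):A a4@(1,2):A a5@(1,0):A a6@(2,1):A a7@(0,1):A a8@(2,2):A
t=6: a0@(3,3):A a1@(0,2):A a2@(0,3):B a3@(0,4):A a4@(1,2):A a5@(1,0):A a6@(2,1):A a7@(0,1):A a8@(2,2):A
t=7: a0@(3,3):A a1@(0,2):A a2@(0,0):B a3@(0,5):A a4@(1,2):A a5@(1,0):A a6@(2,1):A a7@(0,1):A a8@(2,2):A
t=8: a0@(3,3):A a1@(0,2):A a2@(0,3):B a3@(0,4):A a4@(1,2):A a5@(1,0):A a6@(2,1):A a7@(0,1):A a8@(2,2):A

.AABA.
A.A...
.AA...
...A..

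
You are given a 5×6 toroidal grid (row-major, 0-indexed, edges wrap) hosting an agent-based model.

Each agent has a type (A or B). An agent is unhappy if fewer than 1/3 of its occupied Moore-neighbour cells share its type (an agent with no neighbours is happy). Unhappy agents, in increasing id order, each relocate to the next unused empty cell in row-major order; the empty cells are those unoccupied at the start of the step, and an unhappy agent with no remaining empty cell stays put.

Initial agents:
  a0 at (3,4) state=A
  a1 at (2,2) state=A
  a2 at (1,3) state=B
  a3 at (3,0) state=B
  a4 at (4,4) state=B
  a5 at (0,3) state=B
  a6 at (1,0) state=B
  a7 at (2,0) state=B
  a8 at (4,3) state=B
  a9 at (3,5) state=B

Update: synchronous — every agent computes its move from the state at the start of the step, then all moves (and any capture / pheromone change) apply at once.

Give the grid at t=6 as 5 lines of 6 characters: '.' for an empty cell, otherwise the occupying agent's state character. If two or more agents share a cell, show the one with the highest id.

AA.B..
B..B..
B.....
B....B
...BB.

t=1: a0@(0,0):A a1@(0,1):A a2@(1,3):B a3@(3,0):B a4@(4,4):B a5@(0,3):B a6@(1,0):B a7@(2,0):B a8@(4,3):B a9@(3,5):B
t=2: (unchanged — steady state)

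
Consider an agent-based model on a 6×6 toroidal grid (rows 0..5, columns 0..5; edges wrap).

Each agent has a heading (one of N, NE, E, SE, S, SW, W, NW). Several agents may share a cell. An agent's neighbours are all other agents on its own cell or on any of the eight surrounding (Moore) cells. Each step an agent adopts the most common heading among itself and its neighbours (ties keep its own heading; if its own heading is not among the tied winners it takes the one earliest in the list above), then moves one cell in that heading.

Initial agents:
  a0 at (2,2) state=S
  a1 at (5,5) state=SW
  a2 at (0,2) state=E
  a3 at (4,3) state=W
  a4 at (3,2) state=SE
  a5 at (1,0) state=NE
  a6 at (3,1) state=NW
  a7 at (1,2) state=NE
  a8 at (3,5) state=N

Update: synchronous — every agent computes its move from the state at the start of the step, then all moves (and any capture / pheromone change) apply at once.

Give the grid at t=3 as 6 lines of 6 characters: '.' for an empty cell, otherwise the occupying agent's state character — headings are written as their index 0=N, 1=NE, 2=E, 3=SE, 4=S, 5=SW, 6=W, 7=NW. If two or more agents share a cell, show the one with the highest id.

....70
......
..5...
......
6..1.1
..4...

t=1: a0@(3,2):S a1@(0,4):SW a2@(0,3):E a3@(4,2):W a4@(4,3):SE a5@(0,1):NE a6@(2,0):NW a7@(0,3):NE a8@(2,5):N
t=2: a0@(4,2):S a1@(1,3):SW a2@(0,4):E a3@(4,1):W a4@(5,4):SE a5@(5,2):NE a6@(1,5):NW a7@(5,4):NE a8@(1,5):N
t=3: a0@(5,2):S a1@(2,2):SW a2@(0,5):E a3@(4,0):W a4@(0,5):SE a5@(4,3):NE a6@(0,4):NW a7@(4,5):NE a8@(0,5):N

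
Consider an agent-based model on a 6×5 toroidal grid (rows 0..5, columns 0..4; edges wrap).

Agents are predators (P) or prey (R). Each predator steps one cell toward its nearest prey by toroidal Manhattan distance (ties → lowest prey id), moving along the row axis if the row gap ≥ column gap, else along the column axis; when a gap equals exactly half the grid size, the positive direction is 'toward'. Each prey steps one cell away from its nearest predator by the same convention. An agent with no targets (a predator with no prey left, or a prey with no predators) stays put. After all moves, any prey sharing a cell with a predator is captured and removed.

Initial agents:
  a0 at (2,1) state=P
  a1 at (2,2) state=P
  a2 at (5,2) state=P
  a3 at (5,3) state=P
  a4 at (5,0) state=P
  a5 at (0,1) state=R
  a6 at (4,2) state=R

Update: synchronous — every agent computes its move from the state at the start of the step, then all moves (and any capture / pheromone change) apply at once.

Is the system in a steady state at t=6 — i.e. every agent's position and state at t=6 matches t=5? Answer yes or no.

yes

t=1: a0@(1,1):P a1@(3,2):P a2@(4,2):P a3@(4,3):P a4@(0,0):P a5@(5,1):R
t=2: a0@(0,1):P a1@(4,2):P a2@(5,2):P a3@(4,2):P a4@(5,0):P a5@(4,1):R
t=3: a0@(5,1):P a1@(4,1):P a2@(4,2):P a3@(4,1):P a4@(4,0):P
t=4: (unchanged — steady state)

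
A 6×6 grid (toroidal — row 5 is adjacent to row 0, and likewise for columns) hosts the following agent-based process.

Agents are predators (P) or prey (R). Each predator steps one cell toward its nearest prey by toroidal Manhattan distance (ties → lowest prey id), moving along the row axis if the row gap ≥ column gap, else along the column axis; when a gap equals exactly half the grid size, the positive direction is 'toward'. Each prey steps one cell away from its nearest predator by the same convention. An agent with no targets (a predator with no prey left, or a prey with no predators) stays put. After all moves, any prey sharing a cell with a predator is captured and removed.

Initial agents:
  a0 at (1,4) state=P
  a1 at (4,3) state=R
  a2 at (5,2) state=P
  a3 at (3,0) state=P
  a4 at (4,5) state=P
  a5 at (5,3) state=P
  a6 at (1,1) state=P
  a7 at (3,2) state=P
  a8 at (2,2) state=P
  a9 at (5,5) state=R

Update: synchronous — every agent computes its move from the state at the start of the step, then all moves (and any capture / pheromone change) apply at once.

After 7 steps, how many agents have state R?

1

t=1: a0@(0,4):P a1@(3,3):R a2@(4,2):P a3@(4,0):P a4@(5,5):P a5@(4,3):P a6@(0,1):P a7@(4,2):P a8@(3,2):P a9@(0,5):R
t=2: a0@(0,5):P a1@(2,3):R a2@(3,2):P a3@(5,0):P a4@(0,5):P a5@(3,3):P a6@(0,0):P a7@(3,2):P a8@(3,3):P
t=3: a0@(1,5):P a1@(1,3):R a2@(2,2):P a3@(0,0):P a4@(1,5):P a5@(2,3):P a6@(0,1):P a7@(2,2):P a8@(2,3):P
t=4: a0@(1,4):P a1@(0,3):R a2@(1,2):P a3@(0,1):P a4@(1,4):P a5@(1,3):P a6@(0,2):P a7@(1,2):P a8@(1,3):P
t=5: a0@(0,4):P a1@(5,3):R a2@(0,2):P a3@(0,2):P a4@(0,4):P a5@(0,3):P a6@(0,3):P a7@(0,2):P a8@(0,3):P
t=6: a0@(5,4):P a1@(4,3):R a2@(5,2):P a3@(5,2):P a4@(5,4):P a5@(5,3):P a6@(5,3):P a7@(5,2):P a8@(5,3):P
t=7: a0@(4,4):P a1@(3,3):R a2@(4,2):P a3@(4,2):P a4@(4,4):P a5@(4,3):P a6@(4,3):P a7@(4,2):P a8@(4,3):P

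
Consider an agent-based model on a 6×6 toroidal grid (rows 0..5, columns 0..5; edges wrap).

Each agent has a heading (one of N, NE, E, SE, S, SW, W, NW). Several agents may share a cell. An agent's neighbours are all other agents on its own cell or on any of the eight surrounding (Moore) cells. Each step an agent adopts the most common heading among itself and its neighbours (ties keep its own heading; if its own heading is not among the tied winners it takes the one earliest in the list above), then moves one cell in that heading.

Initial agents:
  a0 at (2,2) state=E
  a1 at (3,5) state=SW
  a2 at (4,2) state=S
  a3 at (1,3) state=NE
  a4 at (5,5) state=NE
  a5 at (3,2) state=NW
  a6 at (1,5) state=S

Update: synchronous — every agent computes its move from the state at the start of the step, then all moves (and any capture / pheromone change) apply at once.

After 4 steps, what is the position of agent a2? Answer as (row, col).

t=1: a0@(2,3):E a1@(4,4):SW a2@(5,2):S a3@(0,4):NE a4@(4,0):NE a5@(2,1):NW a6@(2,5):S
t=2: a0@(2,4):E a1@(5,3):SW a2@(0,2):S a3@(5,5):NE a4@(3,1):NE a5@(1,0):NW a6@(3,5):S
t=3: a0@(2,5):E a1@(0,2):SW a2@(1,2):S a3@(4,0):NE a4@(2,2):NE a5@(0,5):NW a6@(4,5):S
t=4: a0@(2,0):E a1@(1,1):SW a2@(2,2):S a3@(3,1):NE a4@(1,3):NE a5@(5,4):NW a6@(5,5):S

(2, 2)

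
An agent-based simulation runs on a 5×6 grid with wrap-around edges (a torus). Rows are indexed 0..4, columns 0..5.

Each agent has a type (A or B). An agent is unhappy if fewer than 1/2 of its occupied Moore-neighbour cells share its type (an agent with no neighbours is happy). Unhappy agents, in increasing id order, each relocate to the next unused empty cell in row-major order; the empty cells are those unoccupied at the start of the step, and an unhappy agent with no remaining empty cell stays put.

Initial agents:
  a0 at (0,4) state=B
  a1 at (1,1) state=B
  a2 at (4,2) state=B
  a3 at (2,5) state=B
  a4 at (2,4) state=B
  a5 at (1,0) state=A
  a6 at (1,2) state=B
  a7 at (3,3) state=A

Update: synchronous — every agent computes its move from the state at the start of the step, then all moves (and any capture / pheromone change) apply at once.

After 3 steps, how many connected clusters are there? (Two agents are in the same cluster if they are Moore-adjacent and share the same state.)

3

t=1: a0@(0,4):B a1@(1,1):B a2@(0,0):B a3@(2,5):B a4@(2,4):B a5@(0,1):A a6@(1,2):B a7@(0,2):A
t=2: a0@(0,4):B a1@(1,1):B a2@(0,0):B a3@(2,5):B a4@(2,4):B a5@(0,3):A a6@(0,5):B a7@(1,0):A
t=3: a0@(0,4):B a1@(1,1):B a2@(0,0):B a3@(2,5):B a4@(2,4):B a5@(0,1):A a6@(0,5):B a7@(0,2):A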